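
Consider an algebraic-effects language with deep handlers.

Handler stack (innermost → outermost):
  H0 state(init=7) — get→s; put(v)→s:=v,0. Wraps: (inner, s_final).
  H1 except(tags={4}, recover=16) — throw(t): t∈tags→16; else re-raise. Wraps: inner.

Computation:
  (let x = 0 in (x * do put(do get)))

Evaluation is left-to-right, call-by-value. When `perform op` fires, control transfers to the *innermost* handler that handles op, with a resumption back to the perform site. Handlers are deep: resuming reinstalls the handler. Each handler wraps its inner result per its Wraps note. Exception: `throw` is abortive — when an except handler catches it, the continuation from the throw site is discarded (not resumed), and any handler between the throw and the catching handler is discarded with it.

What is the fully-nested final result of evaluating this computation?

Answer: (0, 7)

Step-by-step:
get @ H0 ⇒ 7
put(7) @ H0 ⇒ s:=7
H0 returns (0, 7)
H1 returns (0, 7)
= (0, 7)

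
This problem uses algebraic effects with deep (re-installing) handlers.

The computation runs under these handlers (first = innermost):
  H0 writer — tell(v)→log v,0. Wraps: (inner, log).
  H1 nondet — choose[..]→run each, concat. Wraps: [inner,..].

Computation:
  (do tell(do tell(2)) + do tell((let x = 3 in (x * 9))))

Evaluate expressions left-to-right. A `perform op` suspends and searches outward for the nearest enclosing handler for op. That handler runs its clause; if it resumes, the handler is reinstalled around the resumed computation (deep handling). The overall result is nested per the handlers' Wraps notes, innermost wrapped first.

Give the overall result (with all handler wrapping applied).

Evaluation trace:
tell(2) @ H0 ⇒ log+=2
tell(0) @ H0 ⇒ log+=0
tell(27) @ H0 ⇒ log+=27
H0 returns (0, (2, 0, 27))
H1 returns [(0, (2, 0, 27))]
= [(0, (2, 0, 27))]

Answer: [(0, (2, 0, 27))]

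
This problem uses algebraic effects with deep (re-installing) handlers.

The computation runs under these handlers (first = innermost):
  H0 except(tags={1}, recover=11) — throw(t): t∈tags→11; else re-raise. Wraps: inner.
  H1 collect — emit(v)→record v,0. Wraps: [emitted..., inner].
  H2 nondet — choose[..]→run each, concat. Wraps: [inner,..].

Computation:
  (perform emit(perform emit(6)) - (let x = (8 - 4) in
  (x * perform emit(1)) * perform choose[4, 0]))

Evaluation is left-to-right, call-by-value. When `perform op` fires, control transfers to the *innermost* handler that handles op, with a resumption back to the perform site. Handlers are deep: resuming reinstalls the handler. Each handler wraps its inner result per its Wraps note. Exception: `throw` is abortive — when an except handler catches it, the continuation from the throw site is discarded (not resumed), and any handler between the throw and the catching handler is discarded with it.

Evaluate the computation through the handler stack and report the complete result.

Evaluation trace:
emit(6) @ H1 ⇒ out+=6
emit(0) @ H1 ⇒ out+=0
emit(1) @ H1 ⇒ out+=1
choose[4, 0] @ H2
  branch[0] choose=4:
    H0 returns 0
    H1 returns [6, 0, 1, 0]
    H2 returns [[6, 0, 1, 0]]
  branch[1] choose=0:
    H0 returns 0
    H1 returns [6, 0, 1, 0]
    H2 returns [[6, 0, 1, 0]]
= [[6, 0, 1, 0], [6, 0, 1, 0]]

Answer: [[6, 0, 1, 0], [6, 0, 1, 0]]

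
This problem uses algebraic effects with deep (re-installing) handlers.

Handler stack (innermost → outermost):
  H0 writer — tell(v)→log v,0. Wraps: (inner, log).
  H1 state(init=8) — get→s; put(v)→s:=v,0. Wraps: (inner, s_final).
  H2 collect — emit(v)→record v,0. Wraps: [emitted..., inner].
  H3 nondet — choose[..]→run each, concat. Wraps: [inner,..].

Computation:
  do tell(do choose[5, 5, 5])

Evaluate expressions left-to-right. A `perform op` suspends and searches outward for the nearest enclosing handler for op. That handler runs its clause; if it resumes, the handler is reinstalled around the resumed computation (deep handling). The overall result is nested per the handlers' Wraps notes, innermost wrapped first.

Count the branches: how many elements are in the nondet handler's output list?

Step-by-step:
choose[5, 5, 5] @ H3
  branch[0] choose=5:
    tell(5) @ H0 ⇒ log+=5
    H0 returns (0, (5))
    H1 returns ((0, (5)), 8)
    H2 returns [((0, (5)), 8)]
    H3 returns [[((0, (5)), 8)]]
  branch[1] choose=5:
    tell(5) @ H0 ⇒ log+=5
    H0 returns (0, (5))
    H1 returns ((0, (5)), 8)
    H2 returns [((0, (5)), 8)]
    H3 returns [[((0, (5)), 8)]]
  branch[2] choose=5:
    tell(5) @ H0 ⇒ log+=5
    H0 returns (0, (5))
    H1 returns ((0, (5)), 8)
    H2 returns [((0, (5)), 8)]
    H3 returns [[((0, (5)), 8)]]
= [[((0, (5)), 8)], [((0, (5)), 8)], [((0, (5)), 8)]]

Answer: 3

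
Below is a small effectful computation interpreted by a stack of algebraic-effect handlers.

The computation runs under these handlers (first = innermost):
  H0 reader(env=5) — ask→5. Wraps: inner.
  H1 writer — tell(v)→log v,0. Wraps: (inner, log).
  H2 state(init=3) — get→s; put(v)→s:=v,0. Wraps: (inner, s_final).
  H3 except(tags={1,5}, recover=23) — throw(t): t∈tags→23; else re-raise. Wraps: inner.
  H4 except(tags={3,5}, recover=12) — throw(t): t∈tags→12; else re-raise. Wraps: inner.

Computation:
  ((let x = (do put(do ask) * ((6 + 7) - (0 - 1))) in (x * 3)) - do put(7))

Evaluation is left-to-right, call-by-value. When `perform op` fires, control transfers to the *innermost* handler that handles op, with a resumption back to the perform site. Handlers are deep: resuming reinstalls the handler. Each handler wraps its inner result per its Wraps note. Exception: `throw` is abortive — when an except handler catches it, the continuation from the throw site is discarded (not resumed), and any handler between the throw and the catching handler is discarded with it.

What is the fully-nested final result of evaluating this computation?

Answer: ((0, ()), 7)

Step-by-step:
ask @ H0 ⇒ 5
put(5) @ H2 ⇒ s:=5
put(7) @ H2 ⇒ s:=7
H0 returns 0
H1 returns (0, ())
H2 returns ((0, ()), 7)
H3 returns ((0, ()), 7)
H4 returns ((0, ()), 7)
= ((0, ()), 7)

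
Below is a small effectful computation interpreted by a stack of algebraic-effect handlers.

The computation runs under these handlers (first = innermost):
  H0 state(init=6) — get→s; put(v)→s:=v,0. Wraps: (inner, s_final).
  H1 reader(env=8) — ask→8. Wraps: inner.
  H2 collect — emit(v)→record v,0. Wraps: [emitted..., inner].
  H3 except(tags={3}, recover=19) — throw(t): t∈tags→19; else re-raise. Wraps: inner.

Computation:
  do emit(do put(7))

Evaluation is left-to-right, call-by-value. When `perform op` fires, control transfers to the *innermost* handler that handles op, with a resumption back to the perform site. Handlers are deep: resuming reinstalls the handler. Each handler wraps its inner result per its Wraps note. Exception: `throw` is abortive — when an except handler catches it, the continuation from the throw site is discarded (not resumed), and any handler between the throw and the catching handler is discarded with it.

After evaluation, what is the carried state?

Working:
put(7) @ H0 ⇒ s:=7
emit(0) @ H2 ⇒ out+=0
H0 returns (0, 7)
H1 returns (0, 7)
H2 returns [0, (0, 7)]
H3 returns [0, (0, 7)]
= [0, (0, 7)]

Answer: 7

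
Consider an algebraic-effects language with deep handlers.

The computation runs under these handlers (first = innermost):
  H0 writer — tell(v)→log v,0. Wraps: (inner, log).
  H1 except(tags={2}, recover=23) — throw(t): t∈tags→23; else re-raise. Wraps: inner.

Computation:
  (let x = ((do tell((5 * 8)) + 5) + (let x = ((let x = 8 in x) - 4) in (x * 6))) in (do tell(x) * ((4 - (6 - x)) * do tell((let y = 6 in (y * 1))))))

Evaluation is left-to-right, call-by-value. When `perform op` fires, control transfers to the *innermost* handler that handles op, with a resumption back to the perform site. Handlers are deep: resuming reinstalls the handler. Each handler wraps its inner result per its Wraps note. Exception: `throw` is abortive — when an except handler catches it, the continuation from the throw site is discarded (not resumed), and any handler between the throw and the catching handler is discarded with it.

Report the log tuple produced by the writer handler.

Working:
tell(40) @ H0 ⇒ log+=40
tell(29) @ H0 ⇒ log+=29
tell(6) @ H0 ⇒ log+=6
H0 returns (0, (40, 29, 6))
H1 returns (0, (40, 29, 6))
= (0, (40, 29, 6))

Answer: (40, 29, 6)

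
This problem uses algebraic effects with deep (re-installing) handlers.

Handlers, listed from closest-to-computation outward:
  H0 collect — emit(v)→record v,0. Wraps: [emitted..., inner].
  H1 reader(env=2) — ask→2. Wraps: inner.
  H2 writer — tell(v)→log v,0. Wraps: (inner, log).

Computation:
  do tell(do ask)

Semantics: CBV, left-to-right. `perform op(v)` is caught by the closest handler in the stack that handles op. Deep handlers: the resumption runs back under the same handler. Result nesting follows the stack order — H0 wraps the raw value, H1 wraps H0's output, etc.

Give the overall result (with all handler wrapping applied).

Answer: ([0], (2))

Evaluation trace:
ask @ H1 ⇒ 2
tell(2) @ H2 ⇒ log+=2
H0 returns [0]
H1 returns [0]
H2 returns ([0], (2))
= ([0], (2))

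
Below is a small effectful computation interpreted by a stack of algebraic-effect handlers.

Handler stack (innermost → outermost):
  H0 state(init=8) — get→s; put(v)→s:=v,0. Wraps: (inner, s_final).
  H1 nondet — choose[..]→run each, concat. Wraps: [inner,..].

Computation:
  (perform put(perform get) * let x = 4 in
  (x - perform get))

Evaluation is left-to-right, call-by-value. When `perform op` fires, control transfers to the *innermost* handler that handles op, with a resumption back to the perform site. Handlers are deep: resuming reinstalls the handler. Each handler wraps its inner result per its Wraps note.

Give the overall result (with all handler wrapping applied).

Answer: [(0, 8)]

Evaluation trace:
get @ H0 ⇒ 8
put(8) @ H0 ⇒ s:=8
get @ H0 ⇒ 8
H0 returns (0, 8)
H1 returns [(0, 8)]
= [(0, 8)]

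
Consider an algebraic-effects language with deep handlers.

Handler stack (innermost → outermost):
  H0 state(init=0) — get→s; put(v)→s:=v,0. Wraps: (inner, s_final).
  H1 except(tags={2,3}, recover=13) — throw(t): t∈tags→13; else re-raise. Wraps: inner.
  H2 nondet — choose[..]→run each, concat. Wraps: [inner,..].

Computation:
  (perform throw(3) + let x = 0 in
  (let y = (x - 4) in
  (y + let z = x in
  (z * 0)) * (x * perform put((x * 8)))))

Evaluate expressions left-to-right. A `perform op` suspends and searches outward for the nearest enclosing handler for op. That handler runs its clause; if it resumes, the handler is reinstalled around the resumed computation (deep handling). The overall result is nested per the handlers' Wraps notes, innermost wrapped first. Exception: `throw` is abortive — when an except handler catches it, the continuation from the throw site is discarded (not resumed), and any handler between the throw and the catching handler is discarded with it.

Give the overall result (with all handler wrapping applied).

Answer: [13]

Step-by-step:
throw(3) @ H1 caught ⇒ 13
H2 returns [13]
= [13]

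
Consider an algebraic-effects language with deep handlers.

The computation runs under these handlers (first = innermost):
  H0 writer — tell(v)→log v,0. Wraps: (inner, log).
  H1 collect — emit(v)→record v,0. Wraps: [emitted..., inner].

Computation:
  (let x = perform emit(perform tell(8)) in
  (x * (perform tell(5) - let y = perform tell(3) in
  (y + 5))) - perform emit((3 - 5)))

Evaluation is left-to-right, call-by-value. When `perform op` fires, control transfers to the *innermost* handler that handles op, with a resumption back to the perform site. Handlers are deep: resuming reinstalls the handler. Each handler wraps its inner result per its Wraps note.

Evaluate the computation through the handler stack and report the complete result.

Working:
tell(8) @ H0 ⇒ log+=8
emit(0) @ H1 ⇒ out+=0
tell(5) @ H0 ⇒ log+=5
tell(3) @ H0 ⇒ log+=3
emit(-2) @ H1 ⇒ out+=-2
H0 returns (0, (8, 5, 3))
H1 returns [0, -2, (0, (8, 5, 3))]
= [0, -2, (0, (8, 5, 3))]

Answer: [0, -2, (0, (8, 5, 3))]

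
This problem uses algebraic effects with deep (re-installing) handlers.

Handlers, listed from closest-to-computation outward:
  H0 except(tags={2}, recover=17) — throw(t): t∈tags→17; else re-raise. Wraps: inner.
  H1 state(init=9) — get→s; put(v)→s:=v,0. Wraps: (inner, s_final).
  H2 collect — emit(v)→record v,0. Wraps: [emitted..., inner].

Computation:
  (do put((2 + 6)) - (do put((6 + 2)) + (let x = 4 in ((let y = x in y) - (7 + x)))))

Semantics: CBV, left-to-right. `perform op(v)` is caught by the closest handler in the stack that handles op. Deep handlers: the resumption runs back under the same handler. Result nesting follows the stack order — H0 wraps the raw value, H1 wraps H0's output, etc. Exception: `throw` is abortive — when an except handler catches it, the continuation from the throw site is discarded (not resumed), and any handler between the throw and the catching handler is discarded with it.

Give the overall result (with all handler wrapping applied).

Answer: [(7, 8)]

Evaluation trace:
put(8) @ H1 ⇒ s:=8
put(8) @ H1 ⇒ s:=8
H0 returns 7
H1 returns (7, 8)
H2 returns [(7, 8)]
= [(7, 8)]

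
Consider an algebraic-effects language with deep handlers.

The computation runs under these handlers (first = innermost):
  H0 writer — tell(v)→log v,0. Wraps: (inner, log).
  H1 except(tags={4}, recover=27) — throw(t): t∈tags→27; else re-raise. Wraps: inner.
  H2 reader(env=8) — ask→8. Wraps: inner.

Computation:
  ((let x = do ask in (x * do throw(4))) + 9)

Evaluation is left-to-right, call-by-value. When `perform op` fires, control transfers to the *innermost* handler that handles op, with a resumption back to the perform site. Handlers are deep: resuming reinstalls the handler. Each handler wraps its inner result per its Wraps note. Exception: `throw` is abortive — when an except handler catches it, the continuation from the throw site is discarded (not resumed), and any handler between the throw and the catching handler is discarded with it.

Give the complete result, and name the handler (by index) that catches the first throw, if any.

Answer: 27 ; first throw caught by: H1

Working:
ask @ H2 ⇒ 8
throw(4) @ H1 caught ⇒ 27
H2 returns 27
= 27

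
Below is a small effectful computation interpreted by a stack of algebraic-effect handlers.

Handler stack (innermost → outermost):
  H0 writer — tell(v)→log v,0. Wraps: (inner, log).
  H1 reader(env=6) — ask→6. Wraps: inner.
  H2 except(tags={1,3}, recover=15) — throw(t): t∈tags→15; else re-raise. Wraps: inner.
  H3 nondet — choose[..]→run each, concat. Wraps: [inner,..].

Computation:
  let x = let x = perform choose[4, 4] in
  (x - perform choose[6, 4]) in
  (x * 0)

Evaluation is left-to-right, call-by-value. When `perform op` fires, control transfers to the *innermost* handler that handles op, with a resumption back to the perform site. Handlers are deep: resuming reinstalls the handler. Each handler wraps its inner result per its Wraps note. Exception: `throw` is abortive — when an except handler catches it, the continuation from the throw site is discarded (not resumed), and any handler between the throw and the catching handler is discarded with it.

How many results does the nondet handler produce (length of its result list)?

Working:
choose[4, 4] @ H3
  branch[0] choose=4:
    choose[6, 4] @ H3
      branch[0] choose=6:
        H0 returns (0, ())
        H1 returns (0, ())
        H2 returns (0, ())
        H3 returns [(0, ())]
      branch[1] choose=4:
        H0 returns (0, ())
        H1 returns (0, ())
        H2 returns (0, ())
        H3 returns [(0, ())]
  branch[1] choose=4:
    choose[6, 4] @ H3
      branch[0] choose=6:
        H0 returns (0, ())
        H1 returns (0, ())
        H2 returns (0, ())
        H3 returns [(0, ())]
      branch[1] choose=4:
        H0 returns (0, ())
        H1 returns (0, ())
        H2 returns (0, ())
        H3 returns [(0, ())]
= [(0, ()), (0, ()), (0, ()), (0, ())]

Answer: 4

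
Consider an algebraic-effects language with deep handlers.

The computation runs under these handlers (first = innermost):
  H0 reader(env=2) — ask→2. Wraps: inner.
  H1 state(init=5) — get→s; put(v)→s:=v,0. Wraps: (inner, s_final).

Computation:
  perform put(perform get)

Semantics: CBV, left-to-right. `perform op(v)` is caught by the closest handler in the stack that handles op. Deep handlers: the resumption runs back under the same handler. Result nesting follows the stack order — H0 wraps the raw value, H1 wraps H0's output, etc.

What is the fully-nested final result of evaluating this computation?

Answer: (0, 5)

Step-by-step:
get @ H1 ⇒ 5
put(5) @ H1 ⇒ s:=5
H0 returns 0
H1 returns (0, 5)
= (0, 5)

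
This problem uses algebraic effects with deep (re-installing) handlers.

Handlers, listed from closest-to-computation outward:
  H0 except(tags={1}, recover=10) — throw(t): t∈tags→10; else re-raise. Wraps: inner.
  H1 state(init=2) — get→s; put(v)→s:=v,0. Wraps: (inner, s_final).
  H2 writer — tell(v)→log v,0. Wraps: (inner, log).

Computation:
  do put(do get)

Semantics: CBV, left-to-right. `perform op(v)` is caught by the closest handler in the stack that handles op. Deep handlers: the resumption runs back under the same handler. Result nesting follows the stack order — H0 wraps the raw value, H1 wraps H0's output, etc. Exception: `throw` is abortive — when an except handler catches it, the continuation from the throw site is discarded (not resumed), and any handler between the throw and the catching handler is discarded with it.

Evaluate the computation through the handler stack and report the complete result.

Answer: ((0, 2), ())

Evaluation trace:
get @ H1 ⇒ 2
put(2) @ H1 ⇒ s:=2
H0 returns 0
H1 returns (0, 2)
H2 returns ((0, 2), ())
= ((0, 2), ())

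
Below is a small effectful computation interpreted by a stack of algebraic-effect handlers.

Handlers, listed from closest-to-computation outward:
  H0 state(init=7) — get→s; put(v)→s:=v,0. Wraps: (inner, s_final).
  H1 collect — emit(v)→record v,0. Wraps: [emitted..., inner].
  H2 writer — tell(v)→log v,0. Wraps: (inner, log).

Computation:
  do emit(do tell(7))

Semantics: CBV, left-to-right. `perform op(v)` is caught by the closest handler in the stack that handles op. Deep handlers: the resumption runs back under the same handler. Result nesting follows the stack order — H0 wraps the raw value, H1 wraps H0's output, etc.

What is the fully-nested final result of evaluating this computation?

Evaluation trace:
tell(7) @ H2 ⇒ log+=7
emit(0) @ H1 ⇒ out+=0
H0 returns (0, 7)
H1 returns [0, (0, 7)]
H2 returns ([0, (0, 7)], (7))
= ([0, (0, 7)], (7))

Answer: ([0, (0, 7)], (7))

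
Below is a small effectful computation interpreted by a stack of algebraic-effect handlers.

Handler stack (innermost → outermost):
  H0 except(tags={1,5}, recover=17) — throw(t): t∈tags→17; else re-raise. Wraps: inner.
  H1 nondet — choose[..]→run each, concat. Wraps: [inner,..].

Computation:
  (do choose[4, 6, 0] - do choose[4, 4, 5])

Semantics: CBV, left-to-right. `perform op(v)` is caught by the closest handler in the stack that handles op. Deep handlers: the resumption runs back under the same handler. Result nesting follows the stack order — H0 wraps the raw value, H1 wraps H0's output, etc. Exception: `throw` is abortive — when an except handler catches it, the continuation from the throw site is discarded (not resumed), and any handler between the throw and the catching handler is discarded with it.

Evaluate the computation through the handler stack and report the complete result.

Answer: [0, 0, -1, 2, 2, 1, -4, -4, -5]

Evaluation trace:
choose[4, 6, 0] @ H1
  branch[0] choose=4:
    choose[4, 4, 5] @ H1
      branch[0] choose=4:
        H0 returns 0
        H1 returns [0]
      branch[1] choose=4:
        H0 returns 0
        H1 returns [0]
      branch[2] choose=5:
        H0 returns -1
        H1 returns [-1]
  branch[1] choose=6:
    choose[4, 4, 5] @ H1
      branch[0] choose=4:
        H0 returns 2
        H1 returns [2]
      branch[1] choose=4:
        H0 returns 2
        H1 returns [2]
      branch[2] choose=5:
        H0 returns 1
        H1 returns [1]
  branch[2] choose=0:
    choose[4, 4, 5] @ H1
      branch[0] choose=4:
        H0 returns -4
        H1 returns [-4]
      branch[1] choose=4:
        H0 returns -4
        H1 returns [-4]
      branch[2] choose=5:
        H0 returns -5
        H1 returns [-5]
= [0, 0, -1, 2, 2, 1, -4, -4, -5]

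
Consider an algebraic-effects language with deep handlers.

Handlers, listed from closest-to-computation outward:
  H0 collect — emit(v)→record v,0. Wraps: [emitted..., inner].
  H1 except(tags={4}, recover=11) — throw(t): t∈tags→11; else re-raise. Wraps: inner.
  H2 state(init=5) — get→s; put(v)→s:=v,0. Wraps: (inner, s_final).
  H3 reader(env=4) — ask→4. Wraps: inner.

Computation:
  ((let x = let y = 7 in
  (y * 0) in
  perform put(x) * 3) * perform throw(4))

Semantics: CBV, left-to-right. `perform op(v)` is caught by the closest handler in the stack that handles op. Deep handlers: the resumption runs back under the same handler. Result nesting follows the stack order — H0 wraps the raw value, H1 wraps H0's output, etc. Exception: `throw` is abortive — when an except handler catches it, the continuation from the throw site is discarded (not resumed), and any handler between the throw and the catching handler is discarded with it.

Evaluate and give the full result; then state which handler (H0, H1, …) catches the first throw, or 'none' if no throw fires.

Evaluation trace:
put(0) @ H2 ⇒ s:=0
throw(4) @ H1 caught ⇒ 11
H2 returns (11, 0)
H3 returns (11, 0)
= (11, 0)

Answer: (11, 0) ; first throw caught by: H1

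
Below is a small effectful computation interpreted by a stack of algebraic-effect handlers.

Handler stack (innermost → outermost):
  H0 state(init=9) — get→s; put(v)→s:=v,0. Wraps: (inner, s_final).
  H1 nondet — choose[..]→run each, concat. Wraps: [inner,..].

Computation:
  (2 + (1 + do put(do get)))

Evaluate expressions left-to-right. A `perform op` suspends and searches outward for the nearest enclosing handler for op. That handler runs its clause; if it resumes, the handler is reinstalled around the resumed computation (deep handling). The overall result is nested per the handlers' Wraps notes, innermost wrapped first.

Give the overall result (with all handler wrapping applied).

Evaluation trace:
get @ H0 ⇒ 9
put(9) @ H0 ⇒ s:=9
H0 returns (3, 9)
H1 returns [(3, 9)]
= [(3, 9)]

Answer: [(3, 9)]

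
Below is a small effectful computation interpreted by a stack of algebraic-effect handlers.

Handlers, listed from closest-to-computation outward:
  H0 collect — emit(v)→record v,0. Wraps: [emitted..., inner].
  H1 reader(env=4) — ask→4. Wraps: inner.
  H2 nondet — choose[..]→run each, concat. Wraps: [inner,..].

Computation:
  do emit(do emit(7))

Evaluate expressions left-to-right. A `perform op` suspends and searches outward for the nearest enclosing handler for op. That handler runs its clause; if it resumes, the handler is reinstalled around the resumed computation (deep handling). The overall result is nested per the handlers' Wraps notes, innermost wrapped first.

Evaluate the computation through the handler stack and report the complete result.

Step-by-step:
emit(7) @ H0 ⇒ out+=7
emit(0) @ H0 ⇒ out+=0
H0 returns [7, 0, 0]
H1 returns [7, 0, 0]
H2 returns [[7, 0, 0]]
= [[7, 0, 0]]

Answer: [[7, 0, 0]]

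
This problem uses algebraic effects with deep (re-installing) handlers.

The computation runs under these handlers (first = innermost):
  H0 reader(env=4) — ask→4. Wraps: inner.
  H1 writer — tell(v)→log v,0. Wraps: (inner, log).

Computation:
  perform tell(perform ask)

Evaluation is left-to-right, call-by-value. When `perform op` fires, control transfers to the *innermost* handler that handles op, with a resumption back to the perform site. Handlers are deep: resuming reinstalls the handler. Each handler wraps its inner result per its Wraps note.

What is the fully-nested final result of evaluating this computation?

Working:
ask @ H0 ⇒ 4
tell(4) @ H1 ⇒ log+=4
H0 returns 0
H1 returns (0, (4))
= (0, (4))

Answer: (0, (4))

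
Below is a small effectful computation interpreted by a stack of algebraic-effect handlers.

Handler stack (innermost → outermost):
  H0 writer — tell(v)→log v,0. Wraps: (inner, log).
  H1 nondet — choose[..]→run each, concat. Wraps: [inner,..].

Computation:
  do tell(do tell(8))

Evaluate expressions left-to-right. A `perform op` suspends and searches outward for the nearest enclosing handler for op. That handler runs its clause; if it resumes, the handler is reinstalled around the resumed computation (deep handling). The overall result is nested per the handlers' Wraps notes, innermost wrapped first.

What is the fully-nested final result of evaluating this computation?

Answer: [(0, (8, 0))]

Step-by-step:
tell(8) @ H0 ⇒ log+=8
tell(0) @ H0 ⇒ log+=0
H0 returns (0, (8, 0))
H1 returns [(0, (8, 0))]
= [(0, (8, 0))]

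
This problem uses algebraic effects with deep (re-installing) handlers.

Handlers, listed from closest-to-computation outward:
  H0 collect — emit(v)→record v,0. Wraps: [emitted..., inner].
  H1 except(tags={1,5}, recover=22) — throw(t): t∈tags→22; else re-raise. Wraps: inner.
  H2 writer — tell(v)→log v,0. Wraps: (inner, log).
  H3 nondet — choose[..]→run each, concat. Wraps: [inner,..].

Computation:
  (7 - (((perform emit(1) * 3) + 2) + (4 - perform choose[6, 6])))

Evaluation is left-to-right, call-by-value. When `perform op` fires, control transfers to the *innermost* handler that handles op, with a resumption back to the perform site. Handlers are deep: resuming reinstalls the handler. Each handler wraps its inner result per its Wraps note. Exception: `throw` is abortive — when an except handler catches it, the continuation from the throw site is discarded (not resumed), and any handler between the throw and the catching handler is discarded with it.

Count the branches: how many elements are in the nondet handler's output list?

Answer: 2

Working:
emit(1) @ H0 ⇒ out+=1
choose[6, 6] @ H3
  branch[0] choose=6:
    H0 returns [1, 7]
    H1 returns [1, 7]
    H2 returns ([1, 7], ())
    H3 returns [([1, 7], ())]
  branch[1] choose=6:
    H0 returns [1, 7]
    H1 returns [1, 7]
    H2 returns ([1, 7], ())
    H3 returns [([1, 7], ())]
= [([1, 7], ()), ([1, 7], ())]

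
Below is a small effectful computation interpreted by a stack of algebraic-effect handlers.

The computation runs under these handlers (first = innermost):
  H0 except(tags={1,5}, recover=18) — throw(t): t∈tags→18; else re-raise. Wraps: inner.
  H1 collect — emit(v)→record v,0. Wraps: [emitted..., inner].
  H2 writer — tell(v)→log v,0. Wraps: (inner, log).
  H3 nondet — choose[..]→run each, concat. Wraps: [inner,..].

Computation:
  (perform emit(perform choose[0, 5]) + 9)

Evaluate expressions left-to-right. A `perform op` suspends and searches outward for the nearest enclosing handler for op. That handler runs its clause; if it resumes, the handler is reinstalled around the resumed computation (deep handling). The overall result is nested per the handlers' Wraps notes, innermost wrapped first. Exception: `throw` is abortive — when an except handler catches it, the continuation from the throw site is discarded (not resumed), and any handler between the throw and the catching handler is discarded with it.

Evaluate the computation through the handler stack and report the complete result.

Answer: [([0, 9], ()), ([5, 9], ())]

Step-by-step:
choose[0, 5] @ H3
  branch[0] choose=0:
    emit(0) @ H1 ⇒ out+=0
    H0 returns 9
    H1 returns [0, 9]
    H2 returns ([0, 9], ())
    H3 returns [([0, 9], ())]
  branch[1] choose=5:
    emit(5) @ H1 ⇒ out+=5
    H0 returns 9
    H1 returns [5, 9]
    H2 returns ([5, 9], ())
    H3 returns [([5, 9], ())]
= [([0, 9], ()), ([5, 9], ())]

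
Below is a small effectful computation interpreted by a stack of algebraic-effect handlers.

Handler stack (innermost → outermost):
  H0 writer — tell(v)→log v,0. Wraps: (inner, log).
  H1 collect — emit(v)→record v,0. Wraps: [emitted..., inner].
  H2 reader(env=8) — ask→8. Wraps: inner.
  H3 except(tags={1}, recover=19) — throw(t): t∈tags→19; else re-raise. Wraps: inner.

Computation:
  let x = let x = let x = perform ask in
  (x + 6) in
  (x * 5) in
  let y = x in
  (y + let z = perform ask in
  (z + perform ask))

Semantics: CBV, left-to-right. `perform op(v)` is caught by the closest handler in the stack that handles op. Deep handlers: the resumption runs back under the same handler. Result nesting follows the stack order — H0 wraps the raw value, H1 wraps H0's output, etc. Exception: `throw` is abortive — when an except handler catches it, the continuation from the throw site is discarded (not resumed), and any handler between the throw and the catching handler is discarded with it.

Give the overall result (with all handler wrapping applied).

Answer: [(86, ())]

Evaluation trace:
ask @ H2 ⇒ 8
ask @ H2 ⇒ 8
ask @ H2 ⇒ 8
H0 returns (86, ())
H1 returns [(86, ())]
H2 returns [(86, ())]
H3 returns [(86, ())]
= [(86, ())]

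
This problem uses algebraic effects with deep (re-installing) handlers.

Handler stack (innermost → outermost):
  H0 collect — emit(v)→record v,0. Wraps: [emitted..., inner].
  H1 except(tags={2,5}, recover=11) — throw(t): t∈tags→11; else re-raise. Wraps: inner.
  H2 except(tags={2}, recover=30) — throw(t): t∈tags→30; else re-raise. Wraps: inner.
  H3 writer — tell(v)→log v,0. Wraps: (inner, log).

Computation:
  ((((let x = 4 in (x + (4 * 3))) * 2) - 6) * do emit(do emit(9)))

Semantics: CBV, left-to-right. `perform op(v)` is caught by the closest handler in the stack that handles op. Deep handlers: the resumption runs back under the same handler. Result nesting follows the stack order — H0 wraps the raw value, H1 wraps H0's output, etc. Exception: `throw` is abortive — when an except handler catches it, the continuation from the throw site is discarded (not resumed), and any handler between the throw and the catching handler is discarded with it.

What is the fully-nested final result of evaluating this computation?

Working:
emit(9) @ H0 ⇒ out+=9
emit(0) @ H0 ⇒ out+=0
H0 returns [9, 0, 0]
H1 returns [9, 0, 0]
H2 returns [9, 0, 0]
H3 returns ([9, 0, 0], ())
= ([9, 0, 0], ())

Answer: ([9, 0, 0], ())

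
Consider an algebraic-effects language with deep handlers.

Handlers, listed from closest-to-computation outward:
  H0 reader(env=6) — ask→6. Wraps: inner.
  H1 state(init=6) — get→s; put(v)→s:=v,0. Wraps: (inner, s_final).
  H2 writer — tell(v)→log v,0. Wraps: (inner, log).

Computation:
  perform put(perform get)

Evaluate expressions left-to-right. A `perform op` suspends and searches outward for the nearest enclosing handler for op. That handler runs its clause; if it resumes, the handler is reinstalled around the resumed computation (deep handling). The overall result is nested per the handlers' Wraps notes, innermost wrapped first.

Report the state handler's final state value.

Answer: 6

Step-by-step:
get @ H1 ⇒ 6
put(6) @ H1 ⇒ s:=6
H0 returns 0
H1 returns (0, 6)
H2 returns ((0, 6), ())
= ((0, 6), ())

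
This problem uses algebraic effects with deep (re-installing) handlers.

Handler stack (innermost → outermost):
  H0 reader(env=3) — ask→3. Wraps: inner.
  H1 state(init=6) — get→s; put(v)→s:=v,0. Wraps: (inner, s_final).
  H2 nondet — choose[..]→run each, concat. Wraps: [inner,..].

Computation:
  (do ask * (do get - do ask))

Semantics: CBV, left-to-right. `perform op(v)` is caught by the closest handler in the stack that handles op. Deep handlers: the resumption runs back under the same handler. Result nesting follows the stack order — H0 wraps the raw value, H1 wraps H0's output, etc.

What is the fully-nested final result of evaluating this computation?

Answer: [(9, 6)]

Evaluation trace:
ask @ H0 ⇒ 3
get @ H1 ⇒ 6
ask @ H0 ⇒ 3
H0 returns 9
H1 returns (9, 6)
H2 returns [(9, 6)]
= [(9, 6)]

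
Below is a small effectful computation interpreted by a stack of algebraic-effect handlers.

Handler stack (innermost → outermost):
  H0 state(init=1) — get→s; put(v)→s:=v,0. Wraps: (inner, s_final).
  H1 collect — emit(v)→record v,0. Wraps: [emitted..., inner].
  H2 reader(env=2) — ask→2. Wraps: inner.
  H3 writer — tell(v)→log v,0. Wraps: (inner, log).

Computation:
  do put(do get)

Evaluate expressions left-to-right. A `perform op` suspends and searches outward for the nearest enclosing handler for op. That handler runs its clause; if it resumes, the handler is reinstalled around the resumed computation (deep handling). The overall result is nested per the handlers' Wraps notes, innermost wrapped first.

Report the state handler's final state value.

Answer: 1

Evaluation trace:
get @ H0 ⇒ 1
put(1) @ H0 ⇒ s:=1
H0 returns (0, 1)
H1 returns [(0, 1)]
H2 returns [(0, 1)]
H3 returns ([(0, 1)], ())
= ([(0, 1)], ())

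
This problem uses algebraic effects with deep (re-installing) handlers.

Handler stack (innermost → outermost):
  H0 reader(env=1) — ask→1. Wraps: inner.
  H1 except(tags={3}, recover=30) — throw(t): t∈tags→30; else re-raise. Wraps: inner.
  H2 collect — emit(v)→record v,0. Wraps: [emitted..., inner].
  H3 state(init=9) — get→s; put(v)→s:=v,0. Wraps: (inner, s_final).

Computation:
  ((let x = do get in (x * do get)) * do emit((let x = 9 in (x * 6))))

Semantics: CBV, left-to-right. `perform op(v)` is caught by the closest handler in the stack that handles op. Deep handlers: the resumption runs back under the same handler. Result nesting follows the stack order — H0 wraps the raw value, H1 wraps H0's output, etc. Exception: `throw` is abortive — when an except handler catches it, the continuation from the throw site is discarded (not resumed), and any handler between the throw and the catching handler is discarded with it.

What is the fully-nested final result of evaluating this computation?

Working:
get @ H3 ⇒ 9
get @ H3 ⇒ 9
emit(54) @ H2 ⇒ out+=54
H0 returns 0
H1 returns 0
H2 returns [54, 0]
H3 returns ([54, 0], 9)
= ([54, 0], 9)

Answer: ([54, 0], 9)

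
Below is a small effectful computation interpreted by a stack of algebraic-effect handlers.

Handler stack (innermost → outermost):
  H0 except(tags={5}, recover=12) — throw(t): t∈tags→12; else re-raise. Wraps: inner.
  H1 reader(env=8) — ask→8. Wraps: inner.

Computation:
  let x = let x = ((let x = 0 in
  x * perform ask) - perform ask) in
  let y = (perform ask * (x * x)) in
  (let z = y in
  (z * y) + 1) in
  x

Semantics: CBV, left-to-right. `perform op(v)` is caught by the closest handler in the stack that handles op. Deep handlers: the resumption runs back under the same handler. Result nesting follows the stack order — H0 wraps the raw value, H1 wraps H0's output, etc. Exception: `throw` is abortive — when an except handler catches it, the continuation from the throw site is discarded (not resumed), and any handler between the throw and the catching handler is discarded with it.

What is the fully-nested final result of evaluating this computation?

Answer: 262145

Working:
ask @ H1 ⇒ 8
ask @ H1 ⇒ 8
ask @ H1 ⇒ 8
H0 returns 262145
H1 returns 262145
= 262145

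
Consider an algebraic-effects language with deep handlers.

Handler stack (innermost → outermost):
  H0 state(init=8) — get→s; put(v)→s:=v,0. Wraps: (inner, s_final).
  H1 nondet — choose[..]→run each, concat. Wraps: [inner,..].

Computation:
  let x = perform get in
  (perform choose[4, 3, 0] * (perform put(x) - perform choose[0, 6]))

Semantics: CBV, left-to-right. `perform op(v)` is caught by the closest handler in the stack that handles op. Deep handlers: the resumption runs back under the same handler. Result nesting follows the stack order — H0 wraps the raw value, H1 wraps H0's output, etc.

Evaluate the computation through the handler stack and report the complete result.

Answer: [(0, 8), (-24, 8), (0, 8), (-18, 8), (0, 8), (0, 8)]

Working:
get @ H0 ⇒ 8
choose[4, 3, 0] @ H1
  branch[0] choose=4:
    put(8) @ H0 ⇒ s:=8
    choose[0, 6] @ H1
      branch[0] choose=0:
        H0 returns (0, 8)
        H1 returns [(0, 8)]
      branch[1] choose=6:
        H0 returns (-24, 8)
        H1 returns [(-24, 8)]
  branch[1] choose=3:
    put(8) @ H0 ⇒ s:=8
    choose[0, 6] @ H1
      branch[0] choose=0:
        H0 returns (0, 8)
        H1 returns [(0, 8)]
      branch[1] choose=6:
        H0 returns (-18, 8)
        H1 returns [(-18, 8)]
  branch[2] choose=0:
    put(8) @ H0 ⇒ s:=8
    choose[0, 6] @ H1
      branch[0] choose=0:
        H0 returns (0, 8)
        H1 returns [(0, 8)]
      branch[1] choose=6:
        H0 returns (0, 8)
        H1 returns [(0, 8)]
= [(0, 8), (-24, 8), (0, 8), (-18, 8), (0, 8), (0, 8)]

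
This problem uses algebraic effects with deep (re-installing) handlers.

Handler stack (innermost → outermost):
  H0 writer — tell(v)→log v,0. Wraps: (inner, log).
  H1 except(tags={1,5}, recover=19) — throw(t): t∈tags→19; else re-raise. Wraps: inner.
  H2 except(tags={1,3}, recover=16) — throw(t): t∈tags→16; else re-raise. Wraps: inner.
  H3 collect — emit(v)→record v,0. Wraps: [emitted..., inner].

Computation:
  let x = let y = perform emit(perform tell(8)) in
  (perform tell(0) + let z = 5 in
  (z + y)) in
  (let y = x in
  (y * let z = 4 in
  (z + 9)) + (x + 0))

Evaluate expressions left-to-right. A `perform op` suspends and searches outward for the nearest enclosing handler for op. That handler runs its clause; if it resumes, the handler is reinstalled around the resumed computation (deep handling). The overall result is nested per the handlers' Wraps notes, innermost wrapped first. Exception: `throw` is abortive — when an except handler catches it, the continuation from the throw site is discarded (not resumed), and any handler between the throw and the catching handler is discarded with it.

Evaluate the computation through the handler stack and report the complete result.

Answer: [0, (70, (8, 0))]

Step-by-step:
tell(8) @ H0 ⇒ log+=8
emit(0) @ H3 ⇒ out+=0
tell(0) @ H0 ⇒ log+=0
H0 returns (70, (8, 0))
H1 returns (70, (8, 0))
H2 returns (70, (8, 0))
H3 returns [0, (70, (8, 0))]
= [0, (70, (8, 0))]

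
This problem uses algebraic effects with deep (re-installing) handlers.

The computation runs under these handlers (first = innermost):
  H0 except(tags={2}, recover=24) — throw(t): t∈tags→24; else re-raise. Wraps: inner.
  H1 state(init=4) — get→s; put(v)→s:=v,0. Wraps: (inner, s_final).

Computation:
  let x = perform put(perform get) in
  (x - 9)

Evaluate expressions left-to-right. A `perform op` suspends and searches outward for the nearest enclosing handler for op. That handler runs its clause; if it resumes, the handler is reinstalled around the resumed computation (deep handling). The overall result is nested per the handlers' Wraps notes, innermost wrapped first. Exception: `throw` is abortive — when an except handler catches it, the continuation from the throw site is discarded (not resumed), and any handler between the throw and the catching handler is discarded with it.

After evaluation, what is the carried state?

Working:
get @ H1 ⇒ 4
put(4) @ H1 ⇒ s:=4
H0 returns -9
H1 returns (-9, 4)
= (-9, 4)

Answer: 4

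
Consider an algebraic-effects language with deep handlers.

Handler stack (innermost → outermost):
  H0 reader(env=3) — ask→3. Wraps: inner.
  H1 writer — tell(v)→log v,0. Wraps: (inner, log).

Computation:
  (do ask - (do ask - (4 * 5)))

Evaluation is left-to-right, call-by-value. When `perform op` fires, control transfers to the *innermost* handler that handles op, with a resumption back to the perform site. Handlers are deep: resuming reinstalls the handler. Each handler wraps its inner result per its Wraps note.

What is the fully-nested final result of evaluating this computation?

Answer: (20, ())

Evaluation trace:
ask @ H0 ⇒ 3
ask @ H0 ⇒ 3
H0 returns 20
H1 returns (20, ())
= (20, ())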